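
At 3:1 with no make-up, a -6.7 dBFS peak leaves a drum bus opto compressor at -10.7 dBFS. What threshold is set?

-12.7 dBFS

Input is 6 dB above T (since output overshoot × R = input overshoot: (-10.7 − T)·3 = -6.7 − T gives T = -12.7 dBFS).
Check: -12.7 + (-6.7 − (-12.7))/3 = -12.7 + 2 = -10.7 dBFS. ✓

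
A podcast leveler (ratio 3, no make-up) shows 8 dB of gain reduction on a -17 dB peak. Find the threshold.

Let T be the threshold. Output overshoot = (input overshoot)/R, so -25 − T = (-17 − T)/3.
3·(-25 − T) = -17 − T → 2·T = -75 − (-17) = -58.
T = -58/2 = -29 dB.

-29 dB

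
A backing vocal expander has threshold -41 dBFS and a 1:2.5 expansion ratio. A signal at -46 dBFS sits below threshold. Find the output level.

-53.5 dBFS

The input is 5 dB below the -41 dBFS threshold.
A 1:2.5 expander multiplies undershoot by 2.5: 5 × 2.5 = 12.5 dB below threshold.
Output = -41 − 12.5 = -53.5 dBFS.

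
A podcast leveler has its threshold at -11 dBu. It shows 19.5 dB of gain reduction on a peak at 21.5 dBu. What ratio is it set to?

2.5:1

Input overshoot = 21.5 − (-11) = 32.5 dB.
Output overshoot = 32.5 − 19.5 = 13 dB.
Ratio = input overshoot / output overshoot = 32.5 / 13 = 2.5.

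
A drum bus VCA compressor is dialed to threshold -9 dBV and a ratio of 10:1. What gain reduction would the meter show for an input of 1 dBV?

Overshoot = 1 − (-9) = 10 dB.
A 10:1 ratio leaves 1 dB of that excess.
So the signal is attenuated by 10 − 1 = 9 dB.

9 dB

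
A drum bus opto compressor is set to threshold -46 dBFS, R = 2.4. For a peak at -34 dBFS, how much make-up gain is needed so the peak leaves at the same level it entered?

7 dB

Without make-up, output = threshold + overshoot/2.4 = -46 + 5 = -41 dBFS.
Gap to target: 7 dB.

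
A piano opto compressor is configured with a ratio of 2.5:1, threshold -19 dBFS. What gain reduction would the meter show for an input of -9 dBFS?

The signal is 10 dB above threshold.
A 2.5:1 ratio leaves 4 dB of that excess.
So the signal is attenuated by 10 − 4 = 6 dB.

6 dB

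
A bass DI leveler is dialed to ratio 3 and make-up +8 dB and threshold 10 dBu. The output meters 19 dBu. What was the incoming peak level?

Remove make-up: 19 − 8 = 11 dBu.
The compressed level sits 11 − 10 = 1 dB over threshold.
Before 3:1 compression the overshoot was 1 × 3 = 3 dB, so input = 10 + 3 = 13 dBu.

13 dBu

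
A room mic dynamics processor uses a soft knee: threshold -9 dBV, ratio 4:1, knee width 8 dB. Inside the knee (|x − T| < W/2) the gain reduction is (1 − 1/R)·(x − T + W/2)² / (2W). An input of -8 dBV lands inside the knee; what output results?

x − T + W/2 = -8 − (-9) + 4 = 5.
GR = (1 − 1/4) × 5² / 16 = 0.75 × 25 / 16 = 1.171875 dB.
Output = -8 − 1.171875 = -9.171875 dBV.

-9.171875 dBV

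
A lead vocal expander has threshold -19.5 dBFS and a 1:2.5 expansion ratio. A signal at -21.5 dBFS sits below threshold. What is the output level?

-24.5 dBFS

Undershoot = (-19.5) − (-21.5) = 2 dB.
At 1:2.5, that expands to 5 dB under threshold.
Output = -19.5 − 5 = -24.5 dBFS.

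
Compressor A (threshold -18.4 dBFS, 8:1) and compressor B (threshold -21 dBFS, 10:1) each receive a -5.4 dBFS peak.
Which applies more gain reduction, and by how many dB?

B, by 2.665 dB

A: GR = 13 − 13/8 = 11.375 dB.
B: GR = 15.6 − 15.6/10 = 14.04 dB.
Difference: 2.665 dB in favour of B.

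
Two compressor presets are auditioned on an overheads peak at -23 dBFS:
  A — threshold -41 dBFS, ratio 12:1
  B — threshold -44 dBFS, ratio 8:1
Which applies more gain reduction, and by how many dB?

A: GR = 18 − 18/12 = 16.5 dB.
B: GR = 21 − 21/8 = 18.375 dB.
B reduces 1.875 dB more.

B, by 1.875 dB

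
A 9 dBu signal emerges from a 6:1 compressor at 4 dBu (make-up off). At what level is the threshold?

Input is 6 dB above T (since output overshoot × R = input overshoot: (4 − T)·6 = 9 − T gives T = 3 dBu).
Check: 3 + (9 − 3)/6 = 3 + 1 = 4 dBu. ✓

3 dBu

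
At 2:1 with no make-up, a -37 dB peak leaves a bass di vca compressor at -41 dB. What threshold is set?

Input is 8 dB above T (since output overshoot × R = input overshoot: (-41 − T)·2 = -37 − T gives T = -45 dB).
Check: -45 + (-37 − (-45))/2 = -45 + 4 = -41 dB. ✓

-45 dB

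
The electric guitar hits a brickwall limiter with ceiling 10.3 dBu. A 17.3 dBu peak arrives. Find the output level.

At ∞:1, everything above 10.3 dBu is held at the ceiling.

10.3 dBu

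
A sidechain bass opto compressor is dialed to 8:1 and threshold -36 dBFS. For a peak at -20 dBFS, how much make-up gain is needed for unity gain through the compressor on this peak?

14 dB

Overshoot 16 dB → 16/8 = 2 dB after compression, so the compressed level is -36 + 2 = -34 dBFS.
Make-up = target − compressed = -20 − (-34) = 14 dB.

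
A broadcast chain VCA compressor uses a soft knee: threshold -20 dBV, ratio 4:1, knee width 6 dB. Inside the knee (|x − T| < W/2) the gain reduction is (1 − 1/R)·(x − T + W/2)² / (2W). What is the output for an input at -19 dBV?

-20 dBV

x − T + W/2 = -19 − (-20) + 3 = 4.
GR = (1 − 1/4) × 4² / 12 = 0.75 × 16 / 12 = 1 dB.
Output = -19 − 1 = -20 dBV.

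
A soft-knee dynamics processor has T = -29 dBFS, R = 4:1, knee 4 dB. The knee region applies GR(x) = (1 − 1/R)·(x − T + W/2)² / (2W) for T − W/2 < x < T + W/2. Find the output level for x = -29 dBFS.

-29.375 dBFS

x − T + W/2 = -29 − (-29) + 2 = 2.
GR = (1 − 1/4) × 2² / 8 = 0.75 × 4 / 8 = 0.375 dB.
Output = -29 − 0.375 = -29.375 dBFS.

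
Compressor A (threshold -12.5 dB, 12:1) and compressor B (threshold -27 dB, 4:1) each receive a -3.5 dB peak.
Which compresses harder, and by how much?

A: overshoot 9 dB → output overshoot 0.75 dB → GR 8.25 dB.
B: overshoot 23.5 dB → output overshoot 5.875 dB → GR 17.625 dB.
B applies 9.375 dB more gain reduction.

B, by 9.375 dB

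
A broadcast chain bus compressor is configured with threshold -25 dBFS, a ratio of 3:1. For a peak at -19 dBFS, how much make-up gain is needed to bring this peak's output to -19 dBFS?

4 dB

The peak compresses to -25 + 6/3 = -23 dBFS.
To reach -19 dBFS requires -19 − (-23) = 4 dB of make-up.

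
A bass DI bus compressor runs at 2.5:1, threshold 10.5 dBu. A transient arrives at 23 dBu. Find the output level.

Overshoot: 23 − 10.5 = 12.5 dB.
2.5:1 compression reduces that to 12.5/2.5 = 5 dB over.
So the level is 10.5 + 5 = 15.5 dBu.

15.5 dBu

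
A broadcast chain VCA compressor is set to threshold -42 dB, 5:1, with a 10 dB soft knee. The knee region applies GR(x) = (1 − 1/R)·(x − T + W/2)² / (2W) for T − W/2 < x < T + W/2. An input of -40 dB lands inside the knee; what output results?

-41.96 dB

x − T + W/2 = -40 − (-42) + 5 = 7.
GR = (1 − 1/5) × 7² / 20 = 0.8 × 49 / 20 = 1.96 dB.
Output = -40 − 1.96 = -41.96 dB.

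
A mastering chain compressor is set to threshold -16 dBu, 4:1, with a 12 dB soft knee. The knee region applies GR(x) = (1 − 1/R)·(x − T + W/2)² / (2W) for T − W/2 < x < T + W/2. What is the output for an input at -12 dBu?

x − T + W/2 = -12 − (-16) + 6 = 10.
GR = (1 − 1/4) × 10² / 24 = 0.75 × 100 / 24 = 3.125 dB.
Output = -12 − 3.125 = -15.125 dBu.

-15.125 dBu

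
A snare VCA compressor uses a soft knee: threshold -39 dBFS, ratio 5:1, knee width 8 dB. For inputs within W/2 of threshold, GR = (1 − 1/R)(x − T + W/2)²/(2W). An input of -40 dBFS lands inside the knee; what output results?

x − T + W/2 = -40 − (-39) + 4 = 3.
GR = (1 − 1/5) × 3² / 16 = 0.8 × 9 / 16 = 0.45 dB.
Output = -40 − 0.45 = -40.45 dBFS.

-40.45 dBFS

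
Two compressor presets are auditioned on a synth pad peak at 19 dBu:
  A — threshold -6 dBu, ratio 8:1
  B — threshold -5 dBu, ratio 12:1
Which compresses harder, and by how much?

A: 25 dB over, compressed to 3.125 dB over, so 21.875 dB of GR.
B: 24 dB over, compressed to 2 dB over, so 22 dB of GR.
Difference: 0.125 dB in favour of B.

B, by 0.125 dB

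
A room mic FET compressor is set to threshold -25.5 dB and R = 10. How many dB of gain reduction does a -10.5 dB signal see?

13.5 dB

The signal is 15 dB above threshold.
A 10:1 ratio leaves 1.5 dB of that excess.
Gain reduction = 15 − 1.5 = 13.5 dB.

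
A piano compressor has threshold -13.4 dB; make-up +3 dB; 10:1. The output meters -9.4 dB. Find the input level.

-3.4 dB

Remove make-up: -9.4 − 3 = -12.4 dB.
The compressed level sits -12.4 − (-13.4) = 1 dB over threshold.
Input overshoot = R × output overshoot = 10 dB → input = -13.4 + 10 = -3.4 dB.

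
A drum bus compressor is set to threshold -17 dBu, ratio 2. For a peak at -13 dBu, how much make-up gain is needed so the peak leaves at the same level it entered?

Without make-up, output = threshold + overshoot/2 = -17 + 2 = -15 dBu.
Gap to target: 2 dB.

2 dB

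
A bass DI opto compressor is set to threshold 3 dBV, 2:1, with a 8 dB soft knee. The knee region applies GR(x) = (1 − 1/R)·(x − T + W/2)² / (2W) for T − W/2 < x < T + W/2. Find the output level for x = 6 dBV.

4.46875 dBV

x − T + W/2 = 6 − 3 + 4 = 7.
GR = (1 − 1/2) × 7² / 16 = 0.5 × 49 / 16 = 1.53125 dB.
Output = 6 − 1.53125 = 4.46875 dBV.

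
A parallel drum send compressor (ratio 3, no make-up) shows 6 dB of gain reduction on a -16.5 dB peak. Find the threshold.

Input is 9 dB above T (since output overshoot × R = input overshoot: (-22.5 − T)·3 = -16.5 − T gives T = -25.5 dB).
Check: -25.5 + (-16.5 − (-25.5))/3 = -25.5 + 3 = -22.5 dB. ✓

-25.5 dB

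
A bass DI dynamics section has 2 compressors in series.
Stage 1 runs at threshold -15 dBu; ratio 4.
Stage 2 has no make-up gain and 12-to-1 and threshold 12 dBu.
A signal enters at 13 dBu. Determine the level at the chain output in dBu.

Stage 1: 28 dB above -15 dBu, reduced 4:1 to 7 dB above → -8 dBu.
Stage 2: -8 dBu is at or below the 12 dBu threshold — no compression; output -8 dBu.

-8 dBu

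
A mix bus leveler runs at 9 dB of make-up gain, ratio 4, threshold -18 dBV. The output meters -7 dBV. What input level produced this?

Remove make-up: -7 − 9 = -16 dBV.
That's 2 dB above the -18 dBV threshold.
Before 4:1 compression the overshoot was 2 × 4 = 8 dB, so input = -18 + 8 = -10 dBV.

-10 dBV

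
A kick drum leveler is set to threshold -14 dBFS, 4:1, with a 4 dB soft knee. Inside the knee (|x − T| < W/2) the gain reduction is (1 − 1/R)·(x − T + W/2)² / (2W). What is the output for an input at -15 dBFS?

x − T + W/2 = -15 − (-14) + 2 = 1.
GR = (1 − 1/4) × 1² / 8 = 0.75 × 1 / 8 = 0.09375 dB.
Output = -15 − 0.09375 = -15.09375 dBFS.

-15.09375 dBFS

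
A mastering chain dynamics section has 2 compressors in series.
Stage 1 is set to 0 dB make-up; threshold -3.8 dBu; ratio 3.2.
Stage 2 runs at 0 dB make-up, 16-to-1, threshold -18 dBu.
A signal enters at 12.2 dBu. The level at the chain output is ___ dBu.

-16.8 dBu

Stage 1: 12.2 dBu is 16 dB over -3.8 dBu; at 3.2:1 that becomes 5 dB over, giving 1.2 dBu.
Stage 2: 19.2 dB above -18 dBu, reduced 16:1 to 1.2 dB above → -16.8 dBu.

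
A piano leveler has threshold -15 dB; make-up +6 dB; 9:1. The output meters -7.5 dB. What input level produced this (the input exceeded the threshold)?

-1.5 dB

Remove make-up: -7.5 − 6 = -13.5 dB.
That's 1.5 dB above the -15 dB threshold.
Before 9:1 compression the overshoot was 1.5 × 9 = 13.5 dB, so input = -15 + 13.5 = -1.5 dB.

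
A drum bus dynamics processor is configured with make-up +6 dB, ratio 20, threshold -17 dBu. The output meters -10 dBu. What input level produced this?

3 dBu

Before make-up, the level was -10 − 6 = -16 dBu.
Post-compression overshoot = -16 − (-17) = 1 dB.
Input overshoot = R × output overshoot = 20 dB → input = -17 + 20 = 3 dBu.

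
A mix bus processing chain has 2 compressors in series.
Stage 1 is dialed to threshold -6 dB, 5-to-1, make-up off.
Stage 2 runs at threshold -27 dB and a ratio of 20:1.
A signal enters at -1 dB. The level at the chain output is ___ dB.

-25.9 dB

Stage 1: overshoot 5 dB → 5/5 = 1 dB → -5 dB.
Stage 2: overshoot 22 dB → 22/20 = 1.1 dB → -25.9 dB.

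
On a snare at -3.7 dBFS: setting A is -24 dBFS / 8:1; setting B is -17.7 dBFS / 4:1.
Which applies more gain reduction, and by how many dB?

A: GR = 20.3 − 20.3/8 = 17.7625 dB.
B: GR = 14 − 14/4 = 10.5 dB.
A applies 7.2625 dB more gain reduction.

A, by 7.2625 dB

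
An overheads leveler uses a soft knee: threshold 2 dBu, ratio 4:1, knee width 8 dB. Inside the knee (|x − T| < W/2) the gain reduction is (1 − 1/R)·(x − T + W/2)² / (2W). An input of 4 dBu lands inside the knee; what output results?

x − T + W/2 = 4 − 2 + 4 = 6.
GR = (1 − 1/4) × 6² / 16 = 0.75 × 36 / 16 = 1.6875 dB.
Output = 4 − 1.6875 = 2.3125 dBu.

2.3125 dBu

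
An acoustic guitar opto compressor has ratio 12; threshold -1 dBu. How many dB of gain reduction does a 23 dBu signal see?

22 dB

The signal is 24 dB above threshold.
At 12:1, output sits 24/12 = 2 dB above threshold.
So the signal is attenuated by 24 − 2 = 22 dB.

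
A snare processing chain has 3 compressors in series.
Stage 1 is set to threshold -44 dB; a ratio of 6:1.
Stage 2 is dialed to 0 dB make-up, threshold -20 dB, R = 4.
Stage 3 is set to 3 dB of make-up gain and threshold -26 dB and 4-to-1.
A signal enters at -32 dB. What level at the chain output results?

Stage 1: 12 dB above -44 dB, reduced 6:1 to 2 dB above → -42 dB.
Stage 2: -42 dB ≤ -20 dB, so stage 2 doesn't engage; output -42 dB.
Stage 3: below threshold (-42 ≤ -26); passes unchanged; make-up brings it to -39 dB.

-39 dB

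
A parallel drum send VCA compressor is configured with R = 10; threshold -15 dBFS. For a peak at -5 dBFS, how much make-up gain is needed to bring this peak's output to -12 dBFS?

The peak compresses to -15 + 10/10 = -14 dBFS.
To reach -12 dBFS requires -12 − (-14) = 2 dB of make-up.

2 dB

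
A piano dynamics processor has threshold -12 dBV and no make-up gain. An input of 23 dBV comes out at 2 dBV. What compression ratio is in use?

2.5:1

Input overshoot = 23 − (-12) = 35 dB; output overshoot = 2 − (-12) = 14 dB.
Ratio = 35 / 14 = 2.5.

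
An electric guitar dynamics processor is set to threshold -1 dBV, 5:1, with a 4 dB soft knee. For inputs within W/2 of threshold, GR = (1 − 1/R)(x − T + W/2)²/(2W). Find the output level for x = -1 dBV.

-1.4 dBV

x − T + W/2 = -1 − (-1) + 2 = 2.
GR = (1 − 1/5) × 2² / 8 = 0.8 × 4 / 8 = 0.4 dB.
Output = -1 − 0.4 = -1.4 dBV.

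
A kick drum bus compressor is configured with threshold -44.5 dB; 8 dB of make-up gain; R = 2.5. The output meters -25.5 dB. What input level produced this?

-17 dB

Stripping the +8 dB make-up gives -33.5 dB at the gain stage.
The compressed level sits -33.5 − (-44.5) = 11 dB over threshold.
Before 2.5:1 compression the overshoot was 11 × 2.5 = 27.5 dB, so input = -44.5 + 27.5 = -17 dB.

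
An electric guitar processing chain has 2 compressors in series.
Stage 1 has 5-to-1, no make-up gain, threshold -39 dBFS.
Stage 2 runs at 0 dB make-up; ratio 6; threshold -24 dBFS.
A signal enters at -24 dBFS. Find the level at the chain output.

Stage 1: -24 dBFS is 15 dB over -39 dBFS; at 5:1 that becomes 3 dB over, giving -36 dBFS.
Stage 2: -36 dBFS ≤ -24 dBFS, so stage 2 doesn't engage; output -36 dBFS.

-36 dBFS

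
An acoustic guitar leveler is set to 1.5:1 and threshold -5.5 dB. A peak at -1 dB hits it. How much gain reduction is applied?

1.5 dB

-1 dB exceeds the threshold by 4.5 dB.
A 1.5:1 ratio leaves 3 dB of that excess.
So the signal is attenuated by 4.5 − 3 = 1.5 dB.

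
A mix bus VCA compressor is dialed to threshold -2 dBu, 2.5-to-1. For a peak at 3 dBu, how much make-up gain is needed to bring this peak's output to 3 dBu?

3 dB

Without make-up, output = threshold + overshoot/2.5 = -2 + 2 = 0 dBu.
Gap to target: 3 dB.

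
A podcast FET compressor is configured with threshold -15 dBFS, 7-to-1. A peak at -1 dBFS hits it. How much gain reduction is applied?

-1 dBFS exceeds the threshold by 14 dB.
After 7:1 compression the overshoot becomes 14/7 = 2 dB.
Gain reduction = 14 − 2 = 12 dB.

12 dB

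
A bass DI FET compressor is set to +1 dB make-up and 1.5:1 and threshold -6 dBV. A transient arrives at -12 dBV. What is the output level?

-12 dBV is 6 dB below the -6 dBV threshold, so no gain reduction is applied.
Make-up gain adds 1 dB: -12 + 1 = -11 dBV.

-11 dBV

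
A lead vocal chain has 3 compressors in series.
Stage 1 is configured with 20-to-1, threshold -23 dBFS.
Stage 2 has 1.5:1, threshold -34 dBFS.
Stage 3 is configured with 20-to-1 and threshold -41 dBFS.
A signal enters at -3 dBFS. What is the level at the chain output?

Stage 1: overshoot 20 dB → 20/20 = 1 dB → -22 dBFS.
Stage 2: 12 dB above -34 dBFS, reduced 1.5:1 to 8 dB above → -26 dBFS.
Stage 3: -26 dBFS is 15 dB over -41 dBFS; at 20:1 that becomes 0.75 dB over, giving -40.25 dBFS.

-40.25 dBFS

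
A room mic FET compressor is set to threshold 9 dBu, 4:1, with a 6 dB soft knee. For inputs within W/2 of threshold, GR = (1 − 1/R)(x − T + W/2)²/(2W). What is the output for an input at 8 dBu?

x − T + W/2 = 8 − 9 + 3 = 2.
GR = (1 − 1/4) × 2² / 12 = 0.75 × 4 / 12 = 0.25 dB.
Output = 8 − 0.25 = 7.75 dBu.

7.75 dBu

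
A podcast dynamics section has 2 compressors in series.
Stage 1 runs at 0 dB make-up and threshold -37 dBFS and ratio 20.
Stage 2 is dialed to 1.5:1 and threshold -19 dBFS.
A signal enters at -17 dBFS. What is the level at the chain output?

Stage 1: -17 dBFS is 20 dB over -37 dBFS; at 20:1 that becomes 1 dB over, giving -36 dBFS.
Stage 2: -36 dBFS ≤ -19 dBFS, so stage 2 doesn't engage; output -36 dBFS.

-36 dBFS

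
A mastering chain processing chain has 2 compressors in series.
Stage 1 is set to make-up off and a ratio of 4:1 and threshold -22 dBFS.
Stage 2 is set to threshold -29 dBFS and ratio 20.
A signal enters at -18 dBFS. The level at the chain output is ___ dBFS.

-28.6 dBFS

Stage 1: 4 dB above -22 dBFS, reduced 4:1 to 1 dB above → -21 dBFS.
Stage 2: overshoot 8 dB → 8/20 = 0.4 dB → -28.6 dBFS.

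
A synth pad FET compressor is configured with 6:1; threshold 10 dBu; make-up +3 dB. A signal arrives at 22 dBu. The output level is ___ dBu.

22 dBu sits 12 dB over threshold.
At 6:1 the overshoot is divided by 6, leaving 2 dB above threshold.
So the level is 10 + 2 = 12 dBu; make-up adds 3 dB, giving 15 dBu.

15 dBu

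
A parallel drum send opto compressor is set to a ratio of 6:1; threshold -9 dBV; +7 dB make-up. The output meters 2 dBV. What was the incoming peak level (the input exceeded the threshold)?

15 dBV

Stripping the +7 dB make-up gives -5 dBV at the gain stage.
That's 4 dB above the -9 dBV threshold.
Before 6:1 compression the overshoot was 4 × 6 = 24 dB, so input = -9 + 24 = 15 dBV.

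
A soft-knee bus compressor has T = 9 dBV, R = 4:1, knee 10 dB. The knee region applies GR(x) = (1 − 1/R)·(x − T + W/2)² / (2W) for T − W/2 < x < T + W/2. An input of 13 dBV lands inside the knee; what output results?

9.9625 dBV

x − T + W/2 = 13 − 9 + 5 = 9.
GR = (1 − 1/4) × 9² / 20 = 0.75 × 81 / 20 = 3.0375 dB.
Output = 13 − 3.0375 = 9.9625 dBV.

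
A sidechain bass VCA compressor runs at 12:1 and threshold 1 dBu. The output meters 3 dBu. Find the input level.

25 dBu

Post-compression overshoot = 3 − 1 = 2 dB.
Input overshoot = R × output overshoot = 24 dB → input = 1 + 24 = 25 dBu.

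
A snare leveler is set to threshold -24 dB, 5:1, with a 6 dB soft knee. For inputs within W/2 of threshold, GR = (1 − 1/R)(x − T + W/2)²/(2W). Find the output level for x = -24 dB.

x − T + W/2 = -24 − (-24) + 3 = 3.
GR = (1 − 1/5) × 3² / 12 = 0.8 × 9 / 12 = 0.6 dB.
Output = -24 − 0.6 = -24.6 dB.

-24.6 dB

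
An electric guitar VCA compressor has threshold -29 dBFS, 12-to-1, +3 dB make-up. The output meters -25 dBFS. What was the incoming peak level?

Remove make-up: -25 − 3 = -28 dBFS.
The compressed level sits -28 − (-29) = 1 dB over threshold.
Input overshoot = R × output overshoot = 12 dB → input = -29 + 12 = -17 dBFS.

-17 dBFS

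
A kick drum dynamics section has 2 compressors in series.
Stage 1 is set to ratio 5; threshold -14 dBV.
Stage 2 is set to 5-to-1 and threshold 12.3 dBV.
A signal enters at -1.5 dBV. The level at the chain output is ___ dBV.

Stage 1: 12.5 dB above -14 dBV, reduced 5:1 to 2.5 dB above → -11.5 dBV.
Stage 2: -11.5 dBV is at or below the 12.3 dBV threshold — no compression; output -11.5 dBV.

-11.5 dBV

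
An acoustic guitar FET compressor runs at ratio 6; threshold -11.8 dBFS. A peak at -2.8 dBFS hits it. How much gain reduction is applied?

Overshoot = -2.8 − (-11.8) = 9 dB.
At 6:1, output sits 9/6 = 1.5 dB above threshold.
GR = overshoot in − overshoot out = 9 − 1.5 = 7.5 dB.

7.5 dB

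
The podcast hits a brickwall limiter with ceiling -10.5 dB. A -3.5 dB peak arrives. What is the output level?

-10.5 dB

The limiter clamps the peak to its -10.5 dB ceiling.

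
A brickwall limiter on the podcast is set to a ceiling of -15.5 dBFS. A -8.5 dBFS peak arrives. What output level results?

The limiter clamps the peak to its -15.5 dBFS ceiling.

-15.5 dBFS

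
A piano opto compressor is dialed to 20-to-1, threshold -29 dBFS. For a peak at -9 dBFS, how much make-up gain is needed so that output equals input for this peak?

Overshoot 20 dB → 20/20 = 1 dB after compression, so the compressed level is -29 + 1 = -28 dBFS.
Make-up = target − compressed = -9 − (-28) = 19 dB.

19 dB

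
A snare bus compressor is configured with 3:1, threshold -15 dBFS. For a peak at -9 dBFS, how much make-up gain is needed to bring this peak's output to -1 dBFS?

12 dB

The peak compresses to -15 + 6/3 = -13 dBFS.
To reach -1 dBFS requires -1 − (-13) = 12 dB of make-up.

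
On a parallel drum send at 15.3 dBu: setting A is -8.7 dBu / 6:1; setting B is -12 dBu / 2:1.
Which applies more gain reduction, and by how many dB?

A: GR = 24 − 24/6 = 20 dB.
B: GR = 27.3 − 27.3/2 = 13.65 dB.
A reduces 6.35 dB more.

A, by 6.35 dB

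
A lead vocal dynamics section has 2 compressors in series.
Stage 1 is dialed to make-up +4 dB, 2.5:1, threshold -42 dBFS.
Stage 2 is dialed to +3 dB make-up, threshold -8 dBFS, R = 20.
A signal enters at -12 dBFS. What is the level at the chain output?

Stage 1: 30 dB above -42 dBFS, reduced 2.5:1 to 12 dB above → -30 dBFS; +4 dB make-up → -26 dBFS.
Stage 2: -26 dBFS ≤ -8 dBFS, so stage 2 doesn't engage; make-up brings it to -23 dBFS.

-23 dBFS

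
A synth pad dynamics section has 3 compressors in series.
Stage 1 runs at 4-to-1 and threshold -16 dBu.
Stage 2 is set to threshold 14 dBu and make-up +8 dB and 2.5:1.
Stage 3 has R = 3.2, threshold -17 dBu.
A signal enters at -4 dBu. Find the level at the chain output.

-13.25 dBu

Stage 1: -4 dBu is 12 dB over -16 dBu; at 4:1 that becomes 3 dB over, giving -13 dBu.
Stage 2: -13 dBu is at or below the 14 dBu threshold — no compression; make-up brings it to -5 dBu.
Stage 3: overshoot 12 dB → 12/3.2 = 3.75 dB → -13.25 dBu.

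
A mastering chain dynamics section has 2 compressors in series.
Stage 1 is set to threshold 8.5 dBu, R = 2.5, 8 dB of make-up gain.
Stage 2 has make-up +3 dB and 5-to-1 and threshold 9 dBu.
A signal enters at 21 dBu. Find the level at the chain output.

14.5 dBu

Stage 1: overshoot 12.5 dB → 12.5/2.5 = 5 dB → 13.5 dBu; +8 dB make-up → 21.5 dBu.
Stage 2: 21.5 dBu is 12.5 dB over 9 dBu; at 5:1 that becomes 2.5 dB over, giving 11.5 dBu; +3 dB make-up → 14.5 dBu.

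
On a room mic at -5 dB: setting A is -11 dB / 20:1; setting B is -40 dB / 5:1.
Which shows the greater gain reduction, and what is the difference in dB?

A: overshoot 6 dB → output overshoot 0.3 dB → GR 5.7 dB.
B: overshoot 35 dB → output overshoot 7 dB → GR 28 dB.
B reduces 22.3 dB more.

B, by 22.3 dB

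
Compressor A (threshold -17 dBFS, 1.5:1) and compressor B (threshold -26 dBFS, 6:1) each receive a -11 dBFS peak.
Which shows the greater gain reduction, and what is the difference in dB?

B, by 10.5 dB

A: 6 dB over, compressed to 4 dB over, so 2 dB of GR.
B: 15 dB over, compressed to 2.5 dB over, so 12.5 dB of GR.
B reduces 10.5 dB more.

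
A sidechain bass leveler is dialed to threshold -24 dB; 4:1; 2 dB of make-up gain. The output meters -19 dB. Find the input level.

-12 dB

Before make-up, the level was -19 − 2 = -21 dB.
Post-compression overshoot = -21 − (-24) = 3 dB.
Undo the ratio: input overshoot = 3 × 4 = 12 dB, giving input = -12 dB.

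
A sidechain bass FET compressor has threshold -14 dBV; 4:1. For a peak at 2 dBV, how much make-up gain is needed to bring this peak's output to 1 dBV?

The peak compresses to -14 + 16/4 = -10 dBV.
To reach 1 dBV requires 1 − (-10) = 11 dB of make-up.

11 dB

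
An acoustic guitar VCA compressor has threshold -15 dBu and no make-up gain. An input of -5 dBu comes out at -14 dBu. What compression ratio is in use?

10:1

Input overshoot = -5 − (-15) = 10 dB; output overshoot = -14 − (-15) = 1 dB.
Ratio = 10 / 1 = 10.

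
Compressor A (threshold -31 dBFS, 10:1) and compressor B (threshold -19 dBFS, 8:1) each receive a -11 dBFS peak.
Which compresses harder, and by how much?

A: GR = 20 − 20/10 = 18 dB.
B: GR = 8 − 8/8 = 7 dB.
A reduces 11 dB more.

A, by 11 dB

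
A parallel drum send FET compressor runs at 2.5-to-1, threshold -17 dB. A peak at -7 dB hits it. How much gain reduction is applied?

6 dB

The signal is 10 dB above threshold.
After 2.5:1 compression the overshoot becomes 10/2.5 = 4 dB.
GR = overshoot in − overshoot out = 10 − 4 = 6 dB.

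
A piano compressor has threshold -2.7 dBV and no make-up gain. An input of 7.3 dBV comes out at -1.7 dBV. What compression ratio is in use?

Input overshoot = 7.3 − (-2.7) = 10 dB; output overshoot = -1.7 − (-2.7) = 1 dB.
Ratio = 10 / 1 = 10.

10:1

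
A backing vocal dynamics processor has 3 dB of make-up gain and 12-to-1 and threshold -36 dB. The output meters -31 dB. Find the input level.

-12 dB

Stripping the +3 dB make-up gives -34 dB at the gain stage.
Post-compression overshoot = -34 − (-36) = 2 dB.
Undo the ratio: input overshoot = 2 × 12 = 24 dB, giving input = -12 dB.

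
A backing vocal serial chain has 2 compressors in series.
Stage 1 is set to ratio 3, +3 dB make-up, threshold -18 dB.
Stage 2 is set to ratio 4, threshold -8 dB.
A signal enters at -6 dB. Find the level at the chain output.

Stage 1: 12 dB above -18 dB, reduced 3:1 to 4 dB above → -14 dB; +3 dB make-up → -11 dB.
Stage 2: -11 dB is at or below the -8 dB threshold — no compression; output -11 dB.

-11 dB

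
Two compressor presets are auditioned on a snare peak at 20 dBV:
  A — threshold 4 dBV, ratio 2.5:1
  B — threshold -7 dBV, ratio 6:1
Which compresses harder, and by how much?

B, by 12.9 dB

A: overshoot 16 dB → output overshoot 6.4 dB → GR 9.6 dB.
B: overshoot 27 dB → output overshoot 4.5 dB → GR 22.5 dB.
B reduces 12.9 dB more.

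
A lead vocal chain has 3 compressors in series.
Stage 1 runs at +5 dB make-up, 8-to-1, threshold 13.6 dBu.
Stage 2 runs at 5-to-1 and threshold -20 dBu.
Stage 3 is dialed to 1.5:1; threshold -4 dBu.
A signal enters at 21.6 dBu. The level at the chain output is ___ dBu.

Stage 1: 8 dB above 13.6 dBu, reduced 8:1 to 1 dB above → 14.6 dBu; +5 dB make-up → 19.6 dBu.
Stage 2: 19.6 dBu is 39.6 dB over -20 dBu; at 5:1 that becomes 7.92 dB over, giving -12.08 dBu.
Stage 3: -12.08 dBu is at or below the -4 dBu threshold — no compression; output -12.08 dBu.

-12.08 dBu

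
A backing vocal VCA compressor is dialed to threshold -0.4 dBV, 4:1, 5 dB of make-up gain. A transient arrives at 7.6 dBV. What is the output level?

Overshoot: 7.6 − (-0.4) = 8 dB.
4:1 compression reduces that to 8/4 = 2 dB over.
That puts the output at 1.6 dBV; make-up adds 5 dB, giving 6.6 dBV.

6.6 dBV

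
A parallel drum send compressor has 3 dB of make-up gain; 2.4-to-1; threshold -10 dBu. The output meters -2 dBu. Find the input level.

2 dBu

Before make-up, the level was -2 − 3 = -5 dBu.
The compressed level sits -5 − (-10) = 5 dB over threshold.
Input overshoot = R × output overshoot = 12 dB → input = -10 + 12 = 2 dBu.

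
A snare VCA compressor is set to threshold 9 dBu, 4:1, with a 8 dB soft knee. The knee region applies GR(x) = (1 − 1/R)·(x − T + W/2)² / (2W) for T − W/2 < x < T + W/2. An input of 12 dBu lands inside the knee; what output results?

9.703125 dBu

x − T + W/2 = 12 − 9 + 4 = 7.
GR = (1 − 1/4) × 7² / 16 = 0.75 × 49 / 16 = 2.296875 dB.
Output = 12 − 2.296875 = 9.703125 dBu.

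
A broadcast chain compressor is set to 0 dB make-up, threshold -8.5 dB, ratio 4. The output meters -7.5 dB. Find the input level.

-4.5 dB

That's 1 dB above the -8.5 dB threshold.
Before 4:1 compression the overshoot was 1 × 4 = 4 dB, so input = -8.5 + 4 = -4.5 dB.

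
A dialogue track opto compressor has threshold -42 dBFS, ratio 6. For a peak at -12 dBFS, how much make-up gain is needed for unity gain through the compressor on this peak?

Overshoot 30 dB → 30/6 = 5 dB after compression, so the compressed level is -42 + 5 = -37 dBFS.
Make-up = target − compressed = -12 − (-37) = 25 dB.

25 dB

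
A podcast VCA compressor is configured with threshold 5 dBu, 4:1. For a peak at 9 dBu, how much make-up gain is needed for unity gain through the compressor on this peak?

The peak compresses to 5 + 4/4 = 6 dBu.
To reach 9 dBu requires 9 − 6 = 3 dB of make-up.

3 dB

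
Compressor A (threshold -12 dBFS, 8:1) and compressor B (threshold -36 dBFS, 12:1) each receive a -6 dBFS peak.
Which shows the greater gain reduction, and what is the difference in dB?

A: overshoot 6 dB → output overshoot 0.75 dB → GR 5.25 dB.
B: overshoot 30 dB → output overshoot 2.5 dB → GR 27.5 dB.
B applies 22.25 dB more gain reduction.

B, by 22.25 dB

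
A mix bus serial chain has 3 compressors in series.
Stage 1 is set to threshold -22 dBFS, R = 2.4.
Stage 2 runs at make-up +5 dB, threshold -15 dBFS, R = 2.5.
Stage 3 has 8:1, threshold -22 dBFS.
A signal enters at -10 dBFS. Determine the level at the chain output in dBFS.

Stage 1: 12 dB above -22 dBFS, reduced 2.4:1 to 5 dB above → -17 dBFS.
Stage 2: -17 dBFS ≤ -15 dBFS, so stage 2 doesn't engage; make-up brings it to -12 dBFS.
Stage 3: -12 dBFS is 10 dB over -22 dBFS; at 8:1 that becomes 1.25 dB over, giving -20.75 dBFS.

-20.75 dBFS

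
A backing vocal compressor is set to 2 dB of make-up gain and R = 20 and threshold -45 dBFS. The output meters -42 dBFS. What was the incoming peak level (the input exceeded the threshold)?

Before make-up, the level was -42 − 2 = -44 dBFS.
Post-compression overshoot = -44 − (-45) = 1 dB.
Before 20:1 compression the overshoot was 1 × 20 = 20 dB, so input = -45 + 20 = -25 dBFS.

-25 dBFS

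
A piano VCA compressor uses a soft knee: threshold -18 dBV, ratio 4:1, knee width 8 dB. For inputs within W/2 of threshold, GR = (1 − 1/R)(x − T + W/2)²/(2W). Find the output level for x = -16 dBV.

x − T + W/2 = -16 − (-18) + 4 = 6.
GR = (1 − 1/4) × 6² / 16 = 0.75 × 36 / 16 = 1.6875 dB.
Output = -16 − 1.6875 = -17.6875 dBV.

-17.6875 dBV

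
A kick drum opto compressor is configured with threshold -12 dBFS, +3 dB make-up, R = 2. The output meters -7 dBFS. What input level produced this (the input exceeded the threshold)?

-8 dBFS

Before make-up, the level was -7 − 3 = -10 dBFS.
That's 2 dB above the -12 dBFS threshold.
Undo the ratio: input overshoot = 2 × 2 = 4 dB, giving input = -8 dBFS.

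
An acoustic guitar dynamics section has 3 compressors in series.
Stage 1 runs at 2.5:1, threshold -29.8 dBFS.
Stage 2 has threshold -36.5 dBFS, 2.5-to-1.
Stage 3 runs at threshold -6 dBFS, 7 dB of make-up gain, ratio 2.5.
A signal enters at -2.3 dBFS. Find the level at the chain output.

Stage 1: overshoot 27.5 dB → 27.5/2.5 = 11 dB → -18.8 dBFS.
Stage 2: -18.8 dBFS is 17.7 dB over -36.5 dBFS; at 2.5:1 that becomes 7.08 dB over, giving -29.42 dBFS.
Stage 3: below threshold (-29.42 ≤ -6); passes unchanged; make-up brings it to -22.42 dBFS.

-22.42 dBFS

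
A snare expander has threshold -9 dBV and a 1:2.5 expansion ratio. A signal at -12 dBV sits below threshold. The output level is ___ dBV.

-16.5 dBV

The input is 3 dB below the -9 dBV threshold.
A 1:2.5 expander multiplies undershoot by 2.5: 3 × 2.5 = 7.5 dB below threshold.
Output = -9 − 7.5 = -16.5 dBV.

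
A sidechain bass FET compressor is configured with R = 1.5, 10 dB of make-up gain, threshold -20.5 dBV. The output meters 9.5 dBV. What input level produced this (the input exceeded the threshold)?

Before make-up, the level was 9.5 − 10 = -0.5 dBV.
The compressed level sits -0.5 − (-20.5) = 20 dB over threshold.
Input overshoot = R × output overshoot = 30 dB → input = -20.5 + 30 = 9.5 dBV.

9.5 dBV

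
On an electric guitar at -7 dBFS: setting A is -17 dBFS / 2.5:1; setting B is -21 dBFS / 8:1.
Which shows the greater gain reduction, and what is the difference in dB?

B, by 6.25 dB

A: overshoot 10 dB → output overshoot 4 dB → GR 6 dB.
B: overshoot 14 dB → output overshoot 1.75 dB → GR 12.25 dB.
B applies 6.25 dB more gain reduction.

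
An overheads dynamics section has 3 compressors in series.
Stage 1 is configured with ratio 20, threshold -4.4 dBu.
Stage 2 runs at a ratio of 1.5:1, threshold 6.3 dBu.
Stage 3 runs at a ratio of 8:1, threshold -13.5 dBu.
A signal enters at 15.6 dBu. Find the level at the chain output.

Stage 1: 15.6 dBu is 20 dB over -4.4 dBu; at 20:1 that becomes 1 dB over, giving -3.4 dBu.
Stage 2: below threshold (-3.4 ≤ 6.3); passes unchanged; output -3.4 dBu.
Stage 3: overshoot 10.1 dB → 10.1/8 = 1.2625 dB → -12.2375 dBu.

-12.2375 dBu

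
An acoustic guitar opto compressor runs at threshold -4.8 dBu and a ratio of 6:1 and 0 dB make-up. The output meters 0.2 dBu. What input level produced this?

That's 5 dB above the -4.8 dBu threshold.
Input overshoot = R × output overshoot = 30 dB → input = -4.8 + 30 = 25.2 dBu.

25.2 dBu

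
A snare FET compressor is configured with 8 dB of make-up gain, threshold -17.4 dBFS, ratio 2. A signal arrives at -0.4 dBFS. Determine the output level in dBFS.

-0.9 dBFS

The input is 17 dB above the -17.4 dBFS threshold.
The 17 dB excess becomes 8.5 dB after 2:1 reduction.
So the level is -17.4 + 8.5 = -8.9 dBFS; make-up adds 8 dB, giving -0.9 dBFS.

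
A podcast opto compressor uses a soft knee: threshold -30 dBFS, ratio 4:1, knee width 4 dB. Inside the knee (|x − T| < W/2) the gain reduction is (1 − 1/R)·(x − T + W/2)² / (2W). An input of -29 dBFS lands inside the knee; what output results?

x − T + W/2 = -29 − (-30) + 2 = 3.
GR = (1 − 1/4) × 3² / 8 = 0.75 × 9 / 8 = 0.84375 dB.
Output = -29 − 0.84375 = -29.84375 dBFS.

-29.84375 dBFS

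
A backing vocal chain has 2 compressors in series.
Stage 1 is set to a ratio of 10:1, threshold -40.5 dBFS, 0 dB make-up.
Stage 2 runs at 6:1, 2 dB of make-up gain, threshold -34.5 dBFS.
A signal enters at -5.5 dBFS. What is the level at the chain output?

Stage 1: overshoot 35 dB → 35/10 = 3.5 dB → -37 dBFS.
Stage 2: -37 dBFS is at or below the -34.5 dBFS threshold — no compression; make-up brings it to -35 dBFS.

-35 dBFS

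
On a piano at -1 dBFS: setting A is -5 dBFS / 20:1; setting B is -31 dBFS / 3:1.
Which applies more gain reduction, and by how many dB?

B, by 16.2 dB

A: GR = 4 − 4/20 = 3.8 dB.
B: GR = 30 − 30/3 = 20 dB.
Difference: 16.2 dB in favour of B.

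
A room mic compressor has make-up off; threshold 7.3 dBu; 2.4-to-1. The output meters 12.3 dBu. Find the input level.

19.3 dBu

That's 5 dB above the 7.3 dBu threshold.
Input overshoot = R × output overshoot = 12 dB → input = 7.3 + 12 = 19.3 dBu.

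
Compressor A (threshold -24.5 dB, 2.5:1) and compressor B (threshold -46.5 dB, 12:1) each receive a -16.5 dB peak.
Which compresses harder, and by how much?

B, by 22.7 dB

A: 8 dB over, compressed to 3.2 dB over, so 4.8 dB of GR.
B: 30 dB over, compressed to 2.5 dB over, so 27.5 dB of GR.
Difference: 22.7 dB in favour of B.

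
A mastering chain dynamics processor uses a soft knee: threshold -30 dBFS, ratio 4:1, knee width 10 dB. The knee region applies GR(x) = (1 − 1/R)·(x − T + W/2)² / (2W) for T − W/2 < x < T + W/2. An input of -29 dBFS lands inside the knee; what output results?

x − T + W/2 = -29 − (-30) + 5 = 6.
GR = (1 − 1/4) × 6² / 20 = 0.75 × 36 / 20 = 1.35 dB.
Output = -29 − 1.35 = -30.35 dBFS.

-30.35 dBFS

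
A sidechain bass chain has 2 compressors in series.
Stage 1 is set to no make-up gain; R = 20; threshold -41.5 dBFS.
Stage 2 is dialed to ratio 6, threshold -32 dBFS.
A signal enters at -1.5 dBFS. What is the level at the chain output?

-39.5 dBFS

Stage 1: overshoot 40 dB → 40/20 = 2 dB → -39.5 dBFS.
Stage 2: -39.5 dBFS is at or below the -32 dBFS threshold — no compression; output -39.5 dBFS.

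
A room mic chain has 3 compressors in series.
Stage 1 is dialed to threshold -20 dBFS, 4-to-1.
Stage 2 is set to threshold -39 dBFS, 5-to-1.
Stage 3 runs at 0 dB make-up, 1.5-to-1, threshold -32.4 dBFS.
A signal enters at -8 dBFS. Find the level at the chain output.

Stage 1: 12 dB above -20 dBFS, reduced 4:1 to 3 dB above → -17 dBFS.
Stage 2: overshoot 22 dB → 22/5 = 4.4 dB → -34.6 dBFS.
Stage 3: -34.6 dBFS ≤ -32.4 dBFS, so stage 3 doesn't engage; output -34.6 dBFS.

-34.6 dBFS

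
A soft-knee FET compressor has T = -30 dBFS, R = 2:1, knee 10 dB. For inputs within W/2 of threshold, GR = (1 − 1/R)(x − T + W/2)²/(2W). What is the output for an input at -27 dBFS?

-28.6 dBFS

x − T + W/2 = -27 − (-30) + 5 = 8.
GR = (1 − 1/2) × 8² / 20 = 0.5 × 64 / 20 = 1.6 dB.
Output = -27 − 1.6 = -28.6 dBFS.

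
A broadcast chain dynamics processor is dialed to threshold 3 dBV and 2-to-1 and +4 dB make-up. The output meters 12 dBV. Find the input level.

13 dBV

Before make-up, the level was 12 − 4 = 8 dBV.
That's 5 dB above the 3 dBV threshold.
Undo the ratio: input overshoot = 5 × 2 = 10 dB, giving input = 13 dBV.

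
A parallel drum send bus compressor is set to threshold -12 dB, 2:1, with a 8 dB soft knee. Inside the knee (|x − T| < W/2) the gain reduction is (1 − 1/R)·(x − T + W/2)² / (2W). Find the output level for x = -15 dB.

x − T + W/2 = -15 − (-12) + 4 = 1.
GR = (1 − 1/2) × 1² / 16 = 0.5 × 1 / 16 = 0.03125 dB.
Output = -15 − 0.03125 = -15.03125 dB.

-15.03125 dB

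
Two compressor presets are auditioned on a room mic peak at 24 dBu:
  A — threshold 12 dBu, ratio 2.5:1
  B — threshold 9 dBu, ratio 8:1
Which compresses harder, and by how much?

B, by 5.925 dB

A: 12 dB over, compressed to 4.8 dB over, so 7.2 dB of GR.
B: 15 dB over, compressed to 1.875 dB over, so 13.125 dB of GR.
Difference: 5.925 dB in favour of B.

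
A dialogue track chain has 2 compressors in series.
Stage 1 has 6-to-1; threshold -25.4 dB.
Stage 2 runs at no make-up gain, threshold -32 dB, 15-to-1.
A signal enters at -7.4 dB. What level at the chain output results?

-31.36 dB

Stage 1: 18 dB above -25.4 dB, reduced 6:1 to 3 dB above → -22.4 dB.
Stage 2: overshoot 9.6 dB → 9.6/15 = 0.64 dB → -31.36 dB.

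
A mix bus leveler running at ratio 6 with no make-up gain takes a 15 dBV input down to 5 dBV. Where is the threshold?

Gain reduction = 15 − 5 = 10 dB; output overshoot = GR / (R − 1) = 10 / 5 = 2 dB.
Threshold = output − output overshoot = 5 − 2 = 3 dBV.

3 dBV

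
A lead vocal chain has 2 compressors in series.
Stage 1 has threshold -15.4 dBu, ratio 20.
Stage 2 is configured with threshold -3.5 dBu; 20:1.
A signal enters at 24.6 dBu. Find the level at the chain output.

-13.4 dBu

Stage 1: 24.6 dBu is 40 dB over -15.4 dBu; at 20:1 that becomes 2 dB over, giving -13.4 dBu.
Stage 2: -13.4 dBu ≤ -3.5 dBu, so stage 2 doesn't engage; output -13.4 dBu.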